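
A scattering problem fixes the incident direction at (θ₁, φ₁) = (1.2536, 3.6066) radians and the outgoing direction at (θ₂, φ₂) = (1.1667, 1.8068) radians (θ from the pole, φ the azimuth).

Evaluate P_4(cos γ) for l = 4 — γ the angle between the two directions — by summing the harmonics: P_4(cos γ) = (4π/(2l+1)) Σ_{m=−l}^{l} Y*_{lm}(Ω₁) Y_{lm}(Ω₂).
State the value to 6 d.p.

Addition theorem: P_4(cos γ) = (4π/9) Σ_m Y*_{lm}(Ω₁) Y_{lm}(Ω₂), m = −4…4:
  [-4]  conj(Y_{4,-4})(Ω₁) = (-0.102855, 0.345639) ; Y_{4,-4}(Ω₂) = (0.185512, -0.256162) ; Δ = (0.069459, 0.090468)
  [-3]  conj(Y_{4,-3})(Ω₁) = (-0.058554, -0.329681) ; Y_{4,-3}(Ω₂) = (0.248780, 0.290606) ; Δ = (0.081240, -0.099034)
  [-2]  conj(Y_{4,-2})(Ω₁) = (-0.057591, -0.077225) ; Y_{4,-2}(Ω₂) = (-0.020699, 0.010567) ; Δ = (0.002008, 0.000990)
  [-1]  conj(Y_{4,-1})(Ω₁) = (0.290596, 0.145792) ; Y_{4,-1}(Ω₂) = (0.076694, 0.318914) ; Δ = (-0.024208, 0.103857)
  [+0]  conj(Y_{4,0})(Ω₁) = (0.043660, -0.000000) ; Y_{4,0}(Ω₂) = (-0.084776, 0.000000) ; Δ = (-0.003701, 0.000000)
  [+1]  conj(Y_{4,1})(Ω₁) = (-0.290596, 0.145792) ; Y_{4,1}(Ω₂) = (-0.076694, 0.318914) ; Δ = (-0.024208, -0.103857)
  [+2]  conj(Y_{4,2})(Ω₁) = (-0.057591, 0.077225) ; Y_{4,2}(Ω₂) = (-0.020699, -0.010567) ; Δ = (0.002008, -0.000990)
  [+3]  conj(Y_{4,3})(Ω₁) = (0.058554, -0.329681) ; Y_{4,3}(Ω₂) = (-0.248780, 0.290606) ; Δ = (0.081240, 0.099034)
  [+4]  conj(Y_{4,4})(Ω₁) = (-0.102855, -0.345639) ; Y_{4,4}(Ω₂) = (0.185512, 0.256162) ; Δ = (0.069459, -0.090468)
Accumulated sum (0.253297, 0.000000); after 4π/(2l+1) scaling, (0.353669, 0.000000) ⇒ P_4 = 0.353669

0.353669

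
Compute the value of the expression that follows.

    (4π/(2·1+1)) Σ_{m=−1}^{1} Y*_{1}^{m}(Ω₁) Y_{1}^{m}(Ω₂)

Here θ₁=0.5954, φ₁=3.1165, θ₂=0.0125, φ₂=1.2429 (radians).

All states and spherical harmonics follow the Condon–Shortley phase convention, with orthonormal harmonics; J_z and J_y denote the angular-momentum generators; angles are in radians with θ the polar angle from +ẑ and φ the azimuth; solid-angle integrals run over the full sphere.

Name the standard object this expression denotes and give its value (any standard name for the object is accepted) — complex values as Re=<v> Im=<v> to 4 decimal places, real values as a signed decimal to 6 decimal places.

This sum is the spherical-harmonic addition theorem: it equals the Legendre polynomial P_l(cos γ) of the angle γ between the two directions.
Expand P_1 via completeness: Σ_{m} conj(Y_{1,m}) at Ω₁ times Y_{1,m} at Ω₂ —
  m=-1: (-0.193706+0.004862i) × (+0.001391-0.004088i) = -0.000250+0.000799i  (running Σ = -0.000250+0.000799i)
  m=0: (+0.404526-0.000000i) × (+0.488564+0.000000i) = +0.197637+0.000000i  (running Σ = +0.197387+0.000799i)
  m=1: (+0.193706+0.004862i) × (-0.001391-0.004088i) = -0.000250-0.000799i  (running Σ = +0.197138+0.000000i)
Total Σ_m = +0.197138+0.000000i. Multiply by 4.188790: +0.825769+0.000000i. P_1(cos γ) = 0.825769

Legendre polynomial (addition theorem), +0.825769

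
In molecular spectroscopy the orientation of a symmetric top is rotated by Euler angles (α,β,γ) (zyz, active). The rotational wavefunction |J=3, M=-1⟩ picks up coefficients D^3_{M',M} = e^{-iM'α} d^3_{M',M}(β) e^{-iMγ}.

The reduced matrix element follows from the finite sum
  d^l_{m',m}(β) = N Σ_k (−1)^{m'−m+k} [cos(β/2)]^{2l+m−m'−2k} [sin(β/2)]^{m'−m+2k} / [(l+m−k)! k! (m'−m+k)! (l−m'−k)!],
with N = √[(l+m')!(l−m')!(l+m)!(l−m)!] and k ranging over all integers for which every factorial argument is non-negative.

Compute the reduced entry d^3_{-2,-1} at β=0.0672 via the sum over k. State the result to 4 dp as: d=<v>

d^3_{-2,-1}(β=0.0672) via the finite sum:
With c≡cos(β/2)=0.999436 and s≡sin(β/2)=0.033594, N=[1·120·2·24]^{1/2}=75.894664
Admissible k: 1..2 (factorial args all ≥0)
  k=1: (−1)^0·75.8947/(24)·0.9994^5·0.0336^1 = +0.105933
  k=2: (−1)^1·75.8947/(12)·0.9994^3·0.0336^3 = -0.000239
d^3_{-2,-1}(0.0672) = +0.105933 -0.000239 = +0.105694

d=0.1057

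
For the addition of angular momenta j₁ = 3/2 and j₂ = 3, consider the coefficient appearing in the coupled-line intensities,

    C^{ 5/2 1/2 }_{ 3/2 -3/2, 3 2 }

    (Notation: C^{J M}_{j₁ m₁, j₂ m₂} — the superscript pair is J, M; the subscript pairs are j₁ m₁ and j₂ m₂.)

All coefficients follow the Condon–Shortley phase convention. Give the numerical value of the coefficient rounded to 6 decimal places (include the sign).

triangle: 2!·1!·4!/8! = 48/40320
(j±m)!: 0!·3!·5!·1!·3!·2! = 8640
prefactor² = (2J+1)·Δ·N² = 432/7
  k=2: +1/(2!·0!·1!·3!·0!·1!) = 1/12
Σ = 1/12  ⇒  CG² = 432/7·(1/12)² = 3/7
CG = +√(3/7) = +0.654654

+√(3/7) = +0.654654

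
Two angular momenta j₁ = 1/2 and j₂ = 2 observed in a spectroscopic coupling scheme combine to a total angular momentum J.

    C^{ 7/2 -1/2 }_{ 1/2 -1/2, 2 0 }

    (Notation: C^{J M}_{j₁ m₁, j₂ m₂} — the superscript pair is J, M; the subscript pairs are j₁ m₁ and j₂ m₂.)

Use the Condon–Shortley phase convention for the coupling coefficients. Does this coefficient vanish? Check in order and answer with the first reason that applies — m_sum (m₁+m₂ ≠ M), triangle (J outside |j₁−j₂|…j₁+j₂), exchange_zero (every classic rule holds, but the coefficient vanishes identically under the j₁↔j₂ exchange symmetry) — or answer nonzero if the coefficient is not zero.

m-sum: m₁+m₂ = -1/2+0 = -1/2, M = -1/2  ✓
triangle: need |j₁−j₂| ≤ J ≤ j₁+j₂, i.e. J ∈ [3/2, 5/2]; J = 7/2 is outside ✗ ⇒ coefficient is 0

triangle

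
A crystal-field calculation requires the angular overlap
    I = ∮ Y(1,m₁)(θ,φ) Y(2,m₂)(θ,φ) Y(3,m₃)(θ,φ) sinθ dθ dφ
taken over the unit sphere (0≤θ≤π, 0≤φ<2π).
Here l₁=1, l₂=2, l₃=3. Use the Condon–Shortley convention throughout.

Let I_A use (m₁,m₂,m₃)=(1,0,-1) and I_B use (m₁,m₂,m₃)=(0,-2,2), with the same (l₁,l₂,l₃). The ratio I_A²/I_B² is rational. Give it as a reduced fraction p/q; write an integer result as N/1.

6/5

Shared (l₁,l₂,l₃)=(1,2,3): N and (l;000)² cancel in I_A²/I_B².
A: Δ = 0!·2!·4!/7! = 1/105; Racah Σ t=0..0: t=0:+1/8 = 1/8; ⇒ 3j(1 2 3; 1 0 -1)² = 2/35, sgn +1
B: Δ = 0!·2!·4!/7! = 1/105; Racah Σ t=0..0: t=0:+1/24 = 1/24; ⇒ 3j(1 2 3; 0 -2 2)² = 1/21, sgn -1
I_A²/I_B² = (2/35)/(1/21) = 6/5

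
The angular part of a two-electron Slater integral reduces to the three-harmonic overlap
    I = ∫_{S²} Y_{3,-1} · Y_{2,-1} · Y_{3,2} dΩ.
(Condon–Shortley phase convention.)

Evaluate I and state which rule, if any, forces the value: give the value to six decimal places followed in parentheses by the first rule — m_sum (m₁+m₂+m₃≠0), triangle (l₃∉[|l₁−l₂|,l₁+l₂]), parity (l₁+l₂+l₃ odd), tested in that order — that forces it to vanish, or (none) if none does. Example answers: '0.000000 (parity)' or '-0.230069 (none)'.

Checks pass: Σm=0; 8 even; l₃=3∈[1,5].
(2·3+1)(2·2+1)(2·3+1) = 245
Δ: 2! 4! 2! / 9! → 1/3780
sum: t=0:+1/24 t=1:−1/4 t=2:+1/24 = -1/6
3j²(3 2 3; 0 0 0) = Δ·Π!·Σ² = 4/105  (sign +1)
sum: t=0:+1/48 t=1:−1/12 = -1/16
3j²(3 2 3; -1 -1 2) = Δ·Π!·Σ² = 1/28  (sign +1)
combine: 4πI² = 245·4/105·1/28 = 1/3
take √, sign +1: I = 0.16286750
No selection rule forces the value: the integral is nonzero (none).

0.162868 (none)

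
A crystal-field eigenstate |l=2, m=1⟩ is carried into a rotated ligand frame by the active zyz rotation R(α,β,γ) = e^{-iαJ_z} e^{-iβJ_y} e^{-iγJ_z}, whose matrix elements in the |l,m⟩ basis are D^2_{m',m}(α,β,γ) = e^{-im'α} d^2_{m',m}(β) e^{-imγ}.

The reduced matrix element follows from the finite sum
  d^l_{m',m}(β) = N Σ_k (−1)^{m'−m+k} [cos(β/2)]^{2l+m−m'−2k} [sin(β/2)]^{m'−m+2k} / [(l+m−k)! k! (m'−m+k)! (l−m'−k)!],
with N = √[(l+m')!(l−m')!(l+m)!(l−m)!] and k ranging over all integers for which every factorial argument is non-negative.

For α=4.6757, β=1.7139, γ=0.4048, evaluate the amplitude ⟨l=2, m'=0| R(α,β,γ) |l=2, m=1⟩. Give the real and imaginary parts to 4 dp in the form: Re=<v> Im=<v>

D^2_{0,1}(4.6757,1.7139,0.4048) = e^{-i·0·4.6757}·d^2_{0,1}(1.7139)·e^{-i·1·0.4048}. Compute d first:
Half-angle: c=0.654746, s=0.755849. N=√(2·2·6·1)=4.898979
The bounds max(0,m−m')=1 and min(l+m,l−m')=2 give 2 terms
  k=1: (−1)^0·4.8990/(2)·0.6547^3·0.7558^1 = +0.519672
  k=2: (−1)^1·4.8990/(2)·0.6547^1·0.7558^3 = -0.692554
d^2_{0,1}(1.7139) = +0.519672 -0.692554 = -0.172882
Attach z-rotation phases: D = e^{-i(0)(4.6757)}·(-0.172882)·e^{-i(1)(0.4048)} = -0.158910+0.068087i

Re=-0.1589 Im=0.0681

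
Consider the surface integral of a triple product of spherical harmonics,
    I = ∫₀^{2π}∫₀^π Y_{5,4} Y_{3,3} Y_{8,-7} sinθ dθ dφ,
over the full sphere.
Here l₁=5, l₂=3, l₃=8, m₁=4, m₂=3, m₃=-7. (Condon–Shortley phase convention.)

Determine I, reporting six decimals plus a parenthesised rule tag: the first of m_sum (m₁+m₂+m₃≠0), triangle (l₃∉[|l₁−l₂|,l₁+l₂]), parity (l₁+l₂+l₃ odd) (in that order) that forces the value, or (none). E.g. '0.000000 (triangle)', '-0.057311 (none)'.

m-sum 0 ✓  L=16 even ✓  2≤8≤8 ✓
Π(2lᵢ+1) = 11×7×17 = 1309
triangle coeff Δ(5,3,8) = 1/136136
Σ_t [0,0]: t=0:+1/518400 = 1/518400
(3j)²=56/2431 [(5 3 8; 0 0 0)], sign=+1
Σ_t [0,0]: t=0:+1/261273600 = 1/261273600
(3j)²=5/136 [(5 3 8; 4 3 -7)], sign=-1
⇒ 4πI² = 245/221
I = (-1)√(245/221/(4π)) = -0.29701746
No selection rule forces the value: the integral is nonzero (none).

-0.297017 (none)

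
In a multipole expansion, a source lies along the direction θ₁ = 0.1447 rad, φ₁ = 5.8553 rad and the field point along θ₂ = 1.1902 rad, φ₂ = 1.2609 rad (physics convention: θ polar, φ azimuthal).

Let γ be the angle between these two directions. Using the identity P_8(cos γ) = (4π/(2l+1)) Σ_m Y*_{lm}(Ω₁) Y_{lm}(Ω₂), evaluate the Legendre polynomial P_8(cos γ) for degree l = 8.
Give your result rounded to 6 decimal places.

Expand P_8 via completeness: Σ_{m} conj(Y_{8,m}) at Ω₁ times Y_{8,m} at Ω₂ —
  m=-8: Y*=-0.00000 + 0.00000j  Y=-0.22440 + 0.17503j  product 0.00000 - 0.00000j
  m=-7: Y*=-0.00000 - 0.00000j  Y=-0.37629 - 0.25660j  product 0.00000 + 0.00000j
  m=-6: Y*=-0.00004 - 0.00003j  Y=0.07341 - 0.24729j  product -0.00001 + 0.00001j
  m=-5: Y*=-0.00032 - 0.00049j  Y=-0.19378 + 0.00413j  product 0.00006 + 0.00009j
  m=-4: Y*=-0.00078 - 0.00548j  Y=-0.11036 - 0.32093j  product -0.00167 + 0.00085j
  m=-3: Y*=0.01096 - 0.03712j  Y=-0.03222 + 0.02405j  product 0.00054 + 0.00146j
  m=-2: Y*=0.12515 - 0.14413j  Y=-0.27306 - 0.19486j  product -0.06226 + 0.01497j
  m=-1: Y*=0.53563 - 0.24428j  Y=0.00766 - 0.02393j  product -0.00174 - 0.01469j
  m=+0: Y*=0.76402 + 0.00000j  Y=-0.32840 + 0.00000j  product -0.25090 + 0.00000j
  m=+1: Y*=-0.53563 - 0.24428j  Y=-0.00766 - 0.02393j  product -0.00174 + 0.01469j
  m=+2: Y*=0.12515 + 0.14413j  Y=-0.27306 + 0.19486j  product -0.06226 - 0.01497j
  m=+3: Y*=-0.01096 - 0.03712j  Y=0.03222 + 0.02405j  product 0.00054 - 0.00146j
  m=+4: Y*=-0.00078 + 0.00548j  Y=-0.11036 + 0.32093j  product -0.00167 - 0.00085j
  m=+5: Y*=0.00032 - 0.00049j  Y=0.19378 + 0.00413j  product 0.00006 - 0.00009j
  m=+6: Y*=-0.00004 + 0.00003j  Y=0.07341 + 0.24729j  product -0.00001 - 0.00001j
  m=+7: Y*=0.00000 - 0.00000j  Y=0.37629 - 0.25660j  product 0.00000 - 0.00000j
  m=+8: Y*=-0.00000 - 0.00000j  Y=-0.22440 - 0.17503j  product 0.00000 + 0.00000j
Accumulated sum -0.38106 - 0.00000j; after 4π/(2l+1) scaling, -0.28168 - 0.00000j ⇒ P_8 = -0.281682

-0.281682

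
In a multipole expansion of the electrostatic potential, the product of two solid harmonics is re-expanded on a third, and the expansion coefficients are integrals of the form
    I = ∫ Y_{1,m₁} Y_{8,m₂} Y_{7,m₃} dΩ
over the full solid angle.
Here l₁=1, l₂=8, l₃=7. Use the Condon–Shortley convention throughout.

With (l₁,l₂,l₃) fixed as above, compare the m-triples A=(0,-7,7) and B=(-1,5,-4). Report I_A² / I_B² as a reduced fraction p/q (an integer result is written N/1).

Same 1,8,7: normalisation and zero-m 3j drop out of the ratio.
A: Δ: 2! 0! 14! / 17! → 1/2040; sum: t=1:−1/87178291200 = -1/87178291200; 3j²(1 8 7; 0 -7 7) = Δ·Π!·Σ² = 1/136  (sign -1)
B: Δ: 2! 0! 14! / 17! → 1/2040; sum: t=2:+1/479001600 = 1/479001600; 3j²(1 8 7; -1 5 -4) = Δ·Π!·Σ² = 13/340  (sign -1)
I_A²/I_B² = (1/136)/(13/340) = 5/26

5/26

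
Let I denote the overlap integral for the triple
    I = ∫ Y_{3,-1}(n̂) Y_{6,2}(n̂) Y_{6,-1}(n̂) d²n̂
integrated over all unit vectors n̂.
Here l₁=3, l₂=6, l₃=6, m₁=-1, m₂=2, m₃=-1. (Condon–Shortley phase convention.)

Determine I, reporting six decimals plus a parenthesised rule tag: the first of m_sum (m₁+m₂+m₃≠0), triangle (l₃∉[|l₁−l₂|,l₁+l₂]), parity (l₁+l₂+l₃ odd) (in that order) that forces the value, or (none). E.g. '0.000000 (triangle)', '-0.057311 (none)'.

0.000000 (parity)

L=15 odd ⇒ parity kills the (l;000) factor ⇒ I = 0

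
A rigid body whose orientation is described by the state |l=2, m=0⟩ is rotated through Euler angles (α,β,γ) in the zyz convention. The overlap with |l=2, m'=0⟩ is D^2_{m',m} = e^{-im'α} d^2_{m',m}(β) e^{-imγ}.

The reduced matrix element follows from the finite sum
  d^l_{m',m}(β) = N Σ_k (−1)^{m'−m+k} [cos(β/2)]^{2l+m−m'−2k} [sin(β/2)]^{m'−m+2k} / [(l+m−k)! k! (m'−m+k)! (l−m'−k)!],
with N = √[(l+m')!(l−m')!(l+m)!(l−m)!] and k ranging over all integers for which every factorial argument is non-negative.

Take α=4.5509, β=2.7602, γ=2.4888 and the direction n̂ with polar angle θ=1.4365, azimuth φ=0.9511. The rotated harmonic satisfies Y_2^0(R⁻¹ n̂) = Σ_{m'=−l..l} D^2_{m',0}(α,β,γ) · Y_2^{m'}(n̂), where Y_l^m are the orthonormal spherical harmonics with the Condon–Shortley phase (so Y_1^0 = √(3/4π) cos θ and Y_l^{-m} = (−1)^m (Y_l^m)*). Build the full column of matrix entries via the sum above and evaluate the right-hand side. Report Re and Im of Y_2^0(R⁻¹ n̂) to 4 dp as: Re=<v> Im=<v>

Need the full column D^2_{m',0} for m'=−2..2 at α=4.5509, β=2.7602, γ=2.4888.
cos(β/2)=0.189543, sin(β/2)=0.981872
d^2_{-2,0}: single k=2 term ⇒ +0.084840;  D = -0.080453+0.026927i
d^2_{-1,0}: k∈[1..2] ⇒ +0.016378 -0.439489 = -0.423111;  D = +0.068031+0.417606i
d^2_{0,0}: k∈[0..2] ⇒ +0.001291 -0.138543 +0.929438 = +0.792186;  D = +0.792186+0.000000i
d^2_{1,0}: k∈[0..1] ⇒ -0.016378 +0.439489 = +0.423111;  D = -0.068031+0.417606i
d^2_{2,0}: single k=0 term ⇒ +0.084840;  D = -0.080453-0.026927i
Y_2^{m'}(θ=1.4365,φ=0.9511) and Σ D·Y over m':
  (-0.0805+0.0269i)·(-0.1234-0.3587i)  (+0.0680+0.4176i)·(+0.0595-0.0834i)  (+0.7922+0.0000i)·(-0.2984+0.0000i)  (-0.0680+0.4176i)·(-0.0595-0.0834i)  (-0.0805-0.0269i)·(-0.1234+0.3587i)
Y_2^0(R⁻¹ n̂) = -0.119436+0.000000i

Re=-0.1194 Im=0.0000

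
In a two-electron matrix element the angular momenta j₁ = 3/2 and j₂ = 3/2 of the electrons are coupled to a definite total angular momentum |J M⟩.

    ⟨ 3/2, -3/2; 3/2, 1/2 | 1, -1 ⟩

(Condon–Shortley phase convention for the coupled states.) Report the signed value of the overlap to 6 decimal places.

j₁+j₂−J=2  J+j₁−j₂=1  J−j₁+j₂=1  j₁+j₂+J+1=5
(j₁±m₁, j₂±m₂, J±M) = (0,3,2,1,0,2)
P² = 6/5
sum k=2..2:
  [2] +1/2 = 1/2
S = 1/2
C² = P²·S² = 3/10 ; C = +0.547723

+√(3/10) = +0.547723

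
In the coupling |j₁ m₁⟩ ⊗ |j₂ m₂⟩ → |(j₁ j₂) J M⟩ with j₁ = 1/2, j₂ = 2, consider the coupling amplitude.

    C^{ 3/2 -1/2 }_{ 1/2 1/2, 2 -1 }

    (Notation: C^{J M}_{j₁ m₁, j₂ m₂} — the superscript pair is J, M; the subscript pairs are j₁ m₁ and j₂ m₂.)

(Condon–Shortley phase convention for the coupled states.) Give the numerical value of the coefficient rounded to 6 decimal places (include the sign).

+0.774597

j₁+j₂−J=1  J+j₁−j₂=0  J−j₁+j₂=3  j₁+j₂+J+1=5
(j₁±m₁, j₂±m₂, J±M) = (1,0,1,3,1,2)
P² = 12/5
sum k=0..0:
  [0] +1/2 = 1/2
S = 1/2
C² = P²·S² = 3/5 ; C = +0.774597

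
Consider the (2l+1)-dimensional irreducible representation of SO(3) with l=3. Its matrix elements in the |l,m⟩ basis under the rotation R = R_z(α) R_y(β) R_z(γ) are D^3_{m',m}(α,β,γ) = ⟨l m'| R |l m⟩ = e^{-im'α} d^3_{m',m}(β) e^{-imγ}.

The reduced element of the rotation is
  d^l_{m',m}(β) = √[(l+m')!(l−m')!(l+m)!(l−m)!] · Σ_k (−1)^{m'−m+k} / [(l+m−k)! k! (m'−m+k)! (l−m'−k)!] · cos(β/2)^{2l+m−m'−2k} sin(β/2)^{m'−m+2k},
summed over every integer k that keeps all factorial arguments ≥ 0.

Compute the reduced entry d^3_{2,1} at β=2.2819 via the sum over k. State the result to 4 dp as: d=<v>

d=0.3077

d^3_{2,1}(β=2.2819) via the finite sum:
Half-angle: c=0.416731, s=0.909030. N=√(120·1·24·2)=75.894664
k: max(0,(1)−(2))=0 … min(3+(1),3−(2))=1
  k=0: (−1)^1·75.8947/(24)·0.4167^5·0.9090^1 = -0.036129
  k=1: (−1)^2·75.8947/(12)·0.4167^3·0.9090^3 = +0.343821
d^3_{2,1}(2.2819) = -0.036129 +0.343821 = +0.307692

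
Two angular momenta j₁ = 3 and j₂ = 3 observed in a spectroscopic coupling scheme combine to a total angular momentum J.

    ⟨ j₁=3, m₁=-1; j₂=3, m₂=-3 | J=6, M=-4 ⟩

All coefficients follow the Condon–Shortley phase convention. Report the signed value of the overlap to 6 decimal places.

triangle: 0!×6!×6!/13! = 518400/6227020800
(j±m)!: 2!×4!×0!×6!×2!×10! = 250822656000
prefactor² = (2J+1)×Δ×N² = 2985984000/11
  k=0: +1/(0!×0!×4!×0!×2!×6!) = 1/34560
Σ = 1/34560  ⇒  CG² = 2985984000/11×(1/34560)² = 5/22
CG = +√(5/22) = +0.476731

+√(5/22) = +0.476731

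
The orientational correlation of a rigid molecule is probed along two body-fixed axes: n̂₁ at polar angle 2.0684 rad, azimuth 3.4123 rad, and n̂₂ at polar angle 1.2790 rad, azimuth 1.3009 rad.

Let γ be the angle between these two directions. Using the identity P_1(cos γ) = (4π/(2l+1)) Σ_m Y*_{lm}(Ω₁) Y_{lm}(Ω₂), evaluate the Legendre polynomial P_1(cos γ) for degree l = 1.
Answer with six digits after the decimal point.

-0.570437

Summing Y*_{l m}(θ₁,φ₁)·Y_{l m}(θ₂,φ₂) over m ∈ [−1, 1]; prefactor 4π/(2·1+1) = 4.188790:
  m=-1: (-0.292539, -0.081185) × (0.088226, -0.318911) = (-0.051700, 0.086131)  (running Σ = (-0.051700, 0.086131))
  m=0: (-0.233220, -0.000000) × (0.140558, 0.000000) = (-0.032781, -0.000000)  (running Σ = (-0.084481, 0.086131))
  m=1: (0.292539, -0.081185) × (-0.088226, -0.318911) = (-0.051700, -0.086131)  (running Σ = (-0.136182, 0.000000))
Accumulated sum (-0.136182, 0.000000); after 4π/(2l+1) scaling, (-0.570437, 0.000000) ⇒ P_1 = -0.570437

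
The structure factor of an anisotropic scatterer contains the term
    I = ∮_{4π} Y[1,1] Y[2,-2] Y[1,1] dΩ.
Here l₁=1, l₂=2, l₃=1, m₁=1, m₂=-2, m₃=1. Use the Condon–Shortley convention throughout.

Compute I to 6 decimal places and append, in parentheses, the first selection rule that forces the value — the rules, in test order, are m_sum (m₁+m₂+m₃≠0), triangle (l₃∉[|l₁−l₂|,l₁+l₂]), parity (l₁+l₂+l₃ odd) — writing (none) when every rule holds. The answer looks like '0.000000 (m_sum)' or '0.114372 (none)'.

0.309019 (none)

m-sum 0 ✓  L=4 even ✓  1≤1≤3 ✓
Π(2lᵢ+1) = 3×5×3 = 45
triangle coeff Δ(1,2,1) = 1/30
Σ_t [1,1]: t=1:−1/1 = -1/1
(3j)²=2/15 [(1 2 1; 0 0 0)], sign=+1
Σ_t [0,0]: t=0:+1/4 = 1/4
(3j)²=1/5 [(1 2 1; 1 -2 1)], sign=+1
⇒ 4πI² = 6/5
I = (+1)√(6/5/(4π)) = 0.30901936
No selection rule forces the value: the integral is nonzero (none).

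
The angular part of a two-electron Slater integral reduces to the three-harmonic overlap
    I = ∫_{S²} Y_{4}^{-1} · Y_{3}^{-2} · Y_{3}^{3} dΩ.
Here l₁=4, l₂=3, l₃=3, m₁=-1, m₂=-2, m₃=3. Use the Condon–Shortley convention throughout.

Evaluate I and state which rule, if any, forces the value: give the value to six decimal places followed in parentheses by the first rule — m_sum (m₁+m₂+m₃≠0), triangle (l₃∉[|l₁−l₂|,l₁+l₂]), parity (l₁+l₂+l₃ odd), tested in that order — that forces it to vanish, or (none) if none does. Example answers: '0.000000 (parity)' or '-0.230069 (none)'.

0.140463 (none)

Rules hold: Σm=0, L=10 even, 1≤3≤7.
N = 9·7·7 = 441
Δ = 4!·4!·2!/11! = 1/34650
Racah Σ t=1..3: t=1:−1/72 t=2:+1/16 t=3:−1/72 = 5/144
⇒ 3j(4 3 3; 0 0 0)² = 2/77, sgn -1
Racah Σ t=1..1: t=1:−1/288 = -1/288
⇒ 3j(4 3 3; -1 -2 3)² = 5/231, sgn -1
4πI² = N·(3j₀)²·(3jₘ)² = 30/121
I = +1·√(0.247934/4π) = 0.14046335
No selection rule forces the value: the integral is nonzero (none).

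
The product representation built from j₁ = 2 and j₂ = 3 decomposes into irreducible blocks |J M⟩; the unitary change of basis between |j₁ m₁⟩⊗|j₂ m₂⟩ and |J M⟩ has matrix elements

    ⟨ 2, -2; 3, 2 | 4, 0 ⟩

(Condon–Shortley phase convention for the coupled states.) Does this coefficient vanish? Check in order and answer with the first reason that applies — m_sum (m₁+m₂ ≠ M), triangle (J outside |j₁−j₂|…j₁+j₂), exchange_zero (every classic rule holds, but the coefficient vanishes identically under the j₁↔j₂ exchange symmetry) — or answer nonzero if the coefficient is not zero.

nonzero

m-sum: m₁+m₂ = -2+2 = 0, M = 0  ✓
triangle: |j₁−j₂| = 1 ≤ J = 4 ≤ j₁+j₂ = 5  ✓
exchange: j₁≠j₂ or m₁≠m₂ — the exchange symmetry imposes no constraint here
value check: CG = −√(1/7) = -0.377964 ≠ 0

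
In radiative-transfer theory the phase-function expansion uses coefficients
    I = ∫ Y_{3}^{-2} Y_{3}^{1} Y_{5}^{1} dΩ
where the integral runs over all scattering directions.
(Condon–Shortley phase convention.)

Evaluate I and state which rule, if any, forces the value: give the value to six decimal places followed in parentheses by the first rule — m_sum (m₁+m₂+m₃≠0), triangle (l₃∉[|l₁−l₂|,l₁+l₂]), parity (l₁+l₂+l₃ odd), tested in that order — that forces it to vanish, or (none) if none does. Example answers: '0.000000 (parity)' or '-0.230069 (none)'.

0.000000 (parity)

l₁+l₂+l₃=11 is odd: 3j(l;000)=0 ⇒ I=0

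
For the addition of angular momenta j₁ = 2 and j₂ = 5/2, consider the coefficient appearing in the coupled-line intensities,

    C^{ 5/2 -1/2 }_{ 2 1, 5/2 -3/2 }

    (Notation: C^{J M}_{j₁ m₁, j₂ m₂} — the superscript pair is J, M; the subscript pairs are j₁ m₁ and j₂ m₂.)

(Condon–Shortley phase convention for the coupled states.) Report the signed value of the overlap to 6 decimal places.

j₁+j₂−J=2  J+j₁−j₂=2  J−j₁+j₂=3  j₁+j₂+J+1=8
(j₁±m₁, j₂±m₂, J±M) = (3,1,1,4,2,3)
P² = 216/35
sum k=0..1:
  [0] +1/4 = 1/4
  [1] −1/12 = -1/12
S = 1/6
C² = P²·S² = 6/35 ; C = +0.414039

+√(6/35) = +0.414039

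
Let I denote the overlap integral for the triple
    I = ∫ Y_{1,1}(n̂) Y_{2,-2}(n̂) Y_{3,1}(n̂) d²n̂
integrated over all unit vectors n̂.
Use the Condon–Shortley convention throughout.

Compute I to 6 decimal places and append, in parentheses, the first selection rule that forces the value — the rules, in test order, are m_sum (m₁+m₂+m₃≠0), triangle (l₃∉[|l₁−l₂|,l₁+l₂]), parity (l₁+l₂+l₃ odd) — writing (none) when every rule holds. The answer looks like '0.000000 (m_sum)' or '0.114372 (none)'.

-0.082589 (none)

Rules hold: Σm=0, L=6 even, 1≤3≤3.
N = 3·5·7 = 105
Δ = 0!·2!·4!/7! = 1/105
Racah Σ t=0..0: t=0:+1/4 = 1/4
⇒ 3j(1 2 3; 0 0 0)² = 3/35, sgn -1
Racah Σ t=0..0: t=0:+1/48 = 1/48
⇒ 3j(1 2 3; 1 -2 1)² = 1/105, sgn +1
4πI² = N·(3j₀)²·(3jₘ)² = 3/35
I = -1·√(0.0857143/4π) = -0.08258890
No selection rule forces the value: the integral is nonzero (none).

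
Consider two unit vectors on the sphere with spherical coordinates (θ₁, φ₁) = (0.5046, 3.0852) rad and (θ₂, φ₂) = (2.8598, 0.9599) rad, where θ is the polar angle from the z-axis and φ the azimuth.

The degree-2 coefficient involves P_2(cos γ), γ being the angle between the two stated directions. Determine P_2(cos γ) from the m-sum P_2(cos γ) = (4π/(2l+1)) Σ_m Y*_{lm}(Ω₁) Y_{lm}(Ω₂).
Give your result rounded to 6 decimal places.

Expand P_2 via completeness: Σ_{m} conj(Y_{2,m}) at Ω₁ times Y_{2,m} at Ω₂ —
  term(m=-2) = -0.001202-0.002414i   from Y*(Ω₁)=+0.089711-0.010161i, Y(Ω₂)=-0.010214-0.028069i
  term(m=-1) = +0.035523-0.057358i   from Y*(Ω₁)=-0.326425+0.018428i, Y(Ω₂)=-0.118366+0.169033i
  term(m=+0) = +0.228419+0.000000i   from Y*(Ω₁)=+0.409633-0.000000i, Y(Ω₂)=+0.557618+0.000000i
  term(m=+1) = +0.035523+0.057358i   from Y*(Ω₁)=+0.326425+0.018428i, Y(Ω₂)=+0.118366+0.169033i
  term(m=+2) = -0.001202+0.002414i   from Y*(Ω₁)=+0.089711+0.010161i, Y(Ω₂)=-0.010214+0.028069i
Σ over m = +0.297061+0.000000i; ×(4π/5) → +0.746596+0.000000i. Real part: 0.746596

0.746596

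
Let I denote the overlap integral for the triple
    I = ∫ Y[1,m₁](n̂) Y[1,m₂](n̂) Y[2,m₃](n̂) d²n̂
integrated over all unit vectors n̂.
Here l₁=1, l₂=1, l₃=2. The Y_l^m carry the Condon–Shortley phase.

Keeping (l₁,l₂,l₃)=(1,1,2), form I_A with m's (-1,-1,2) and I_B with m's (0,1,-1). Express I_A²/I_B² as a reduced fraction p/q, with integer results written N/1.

l's match ⇒ only the (l;m) 3-j factors differ between A and B.
A: triangle coeff Δ(1,1,2) = 1/30; Σ_t [0,0]: t=0:+1/4 = 1/4; (3j)²=1/5 [(1 1 2; -1 -1 2)], sign=+1
B: triangle coeff Δ(1,1,2) = 1/30; Σ_t [0,0]: t=0:+1/2 = 1/2; (3j)²=1/10 [(1 1 2; 0 1 -1)], sign=-1
I_A²/I_B² = (1/5)/(1/10) = 2/1

2/1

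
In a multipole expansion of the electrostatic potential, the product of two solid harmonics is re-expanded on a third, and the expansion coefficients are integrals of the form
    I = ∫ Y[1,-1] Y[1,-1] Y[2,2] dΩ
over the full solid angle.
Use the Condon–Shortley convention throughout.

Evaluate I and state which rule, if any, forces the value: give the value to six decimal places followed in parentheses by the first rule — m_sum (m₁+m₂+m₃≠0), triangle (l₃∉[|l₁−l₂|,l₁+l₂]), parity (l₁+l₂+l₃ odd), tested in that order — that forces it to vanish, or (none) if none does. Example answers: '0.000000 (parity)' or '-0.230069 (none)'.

0.309019 (none)

m-sum 0 ✓  L=4 even ✓  0≤2≤2 ✓
Π(2lᵢ+1) = 3×3×5 = 45
triangle coeff Δ(1,1,2) = 1/30
Σ_t [0,0]: t=0:+1/1 = 1/1
(3j)²=2/15 [(1 1 2; 0 0 0)], sign=+1
Σ_t [0,0]: t=0:+1/4 = 1/4
(3j)²=1/5 [(1 1 2; -1 -1 2)], sign=+1
⇒ 4πI² = 6/5
I = (+1)√(6/5/(4π)) = 0.30901936
No selection rule forces the value: the integral is nonzero (none).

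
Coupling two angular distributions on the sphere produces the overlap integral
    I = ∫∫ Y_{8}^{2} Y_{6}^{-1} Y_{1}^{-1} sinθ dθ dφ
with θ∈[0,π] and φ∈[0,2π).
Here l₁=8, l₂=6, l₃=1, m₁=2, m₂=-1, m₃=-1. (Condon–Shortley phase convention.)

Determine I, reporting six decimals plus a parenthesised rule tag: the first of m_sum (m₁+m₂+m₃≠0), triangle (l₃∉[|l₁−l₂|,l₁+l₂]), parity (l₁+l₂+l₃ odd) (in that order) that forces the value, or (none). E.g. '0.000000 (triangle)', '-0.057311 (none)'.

0.000000 (triangle)

l₃=1 ∉ [2,14] — triangle fails ⇒ I = 0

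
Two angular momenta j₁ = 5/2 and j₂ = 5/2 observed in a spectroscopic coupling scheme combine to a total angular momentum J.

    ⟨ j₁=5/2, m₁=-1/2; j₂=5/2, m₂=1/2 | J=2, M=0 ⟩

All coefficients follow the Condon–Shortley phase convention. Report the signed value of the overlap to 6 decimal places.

+0.436436  (= +√(4/21))

√[5·3!2!2!/8! · 2!3!3!2!2!2!] = √(12/7)
  +(−1)^1/∏(1,2,2,2,0,0)! = -1/8  (running -1/8)
  +(−1)^2/∏(2,1,1,1,1,1)! = 1/2  (running 3/8)
  +(−1)^3/∏(3,0,0,0,2,2)! = -1/24  (running 1/3)
⟨..|..⟩ = √(12/7)·(1/3) = +0.436436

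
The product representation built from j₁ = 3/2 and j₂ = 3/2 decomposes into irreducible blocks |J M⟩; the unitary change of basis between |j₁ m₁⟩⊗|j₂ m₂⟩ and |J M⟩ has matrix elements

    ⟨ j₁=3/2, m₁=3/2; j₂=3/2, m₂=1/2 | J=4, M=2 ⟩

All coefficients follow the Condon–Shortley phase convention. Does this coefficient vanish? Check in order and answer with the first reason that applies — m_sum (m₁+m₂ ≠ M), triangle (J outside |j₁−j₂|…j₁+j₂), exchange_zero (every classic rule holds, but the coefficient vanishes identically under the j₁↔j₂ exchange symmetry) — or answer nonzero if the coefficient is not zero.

m-sum: m₁+m₂ = 3/2+1/2 = 2, M = 2  ✓
triangle: need |j₁−j₂| ≤ J ≤ j₁+j₂, i.e. J ∈ [0, 3]; J = 4 is outside ✗ ⇒ coefficient is 0

triangle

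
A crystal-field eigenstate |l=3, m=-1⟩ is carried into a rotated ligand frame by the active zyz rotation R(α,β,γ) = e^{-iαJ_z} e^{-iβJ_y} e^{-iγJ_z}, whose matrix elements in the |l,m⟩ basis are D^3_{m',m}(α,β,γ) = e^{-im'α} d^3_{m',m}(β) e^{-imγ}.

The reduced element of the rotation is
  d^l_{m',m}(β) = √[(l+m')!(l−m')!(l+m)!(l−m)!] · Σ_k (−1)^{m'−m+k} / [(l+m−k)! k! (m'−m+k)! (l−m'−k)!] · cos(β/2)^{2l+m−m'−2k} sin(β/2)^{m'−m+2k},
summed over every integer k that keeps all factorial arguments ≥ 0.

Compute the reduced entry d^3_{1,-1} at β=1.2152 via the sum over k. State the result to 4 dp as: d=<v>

d=0.3503

d^3_{1,-1}(β=1.2152) via the finite sum:
With c≡cos(β/2)=0.821021 and s≡sin(β/2)=0.570899, N=[24·2·2·24]^{1/2}=48.000000
Admissible k: 0..2 (factorial args all ≥0)
  k=0: (−1)^2·48.0000/(8)·0.8210^4·0.5709^2 = +0.888557
  k=1: (−1)^3·48.0000/(6)·0.8210^2·0.5709^4 = -0.572841
  k=2: (−1)^4·48.0000/(48)·0.8210^0·0.5709^6 = +0.034622
d^3_{1,-1}(1.2152) = +0.888557 -0.572841 +0.034622 = +0.350338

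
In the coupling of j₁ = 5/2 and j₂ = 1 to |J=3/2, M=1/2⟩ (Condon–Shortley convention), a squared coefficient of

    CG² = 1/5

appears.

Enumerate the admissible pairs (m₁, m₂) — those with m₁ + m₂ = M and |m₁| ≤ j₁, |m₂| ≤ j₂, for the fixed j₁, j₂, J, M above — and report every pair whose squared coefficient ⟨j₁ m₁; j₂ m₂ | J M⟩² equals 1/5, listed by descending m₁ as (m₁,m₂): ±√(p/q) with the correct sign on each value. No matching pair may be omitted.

(-1/2,1): +√(1/5)

Admissible pairs with m₁+m₂ = M = 1/2: (-1/2,1), (1/2,0), (3/2,-1)
  (m₁,m₂)=(3/2,-1): CG² = 2/5, CG = +√(2/5)
  (m₁,m₂)=(1/2,0): CG² = 2/5, CG = −√(2/5)
  (m₁,m₂)=(-1/2,1): CG² = 1/5, CG = +√(1/5)   ← matches the target
Pairs with CG² = 1/5: (-1/2,1): +√(1/5)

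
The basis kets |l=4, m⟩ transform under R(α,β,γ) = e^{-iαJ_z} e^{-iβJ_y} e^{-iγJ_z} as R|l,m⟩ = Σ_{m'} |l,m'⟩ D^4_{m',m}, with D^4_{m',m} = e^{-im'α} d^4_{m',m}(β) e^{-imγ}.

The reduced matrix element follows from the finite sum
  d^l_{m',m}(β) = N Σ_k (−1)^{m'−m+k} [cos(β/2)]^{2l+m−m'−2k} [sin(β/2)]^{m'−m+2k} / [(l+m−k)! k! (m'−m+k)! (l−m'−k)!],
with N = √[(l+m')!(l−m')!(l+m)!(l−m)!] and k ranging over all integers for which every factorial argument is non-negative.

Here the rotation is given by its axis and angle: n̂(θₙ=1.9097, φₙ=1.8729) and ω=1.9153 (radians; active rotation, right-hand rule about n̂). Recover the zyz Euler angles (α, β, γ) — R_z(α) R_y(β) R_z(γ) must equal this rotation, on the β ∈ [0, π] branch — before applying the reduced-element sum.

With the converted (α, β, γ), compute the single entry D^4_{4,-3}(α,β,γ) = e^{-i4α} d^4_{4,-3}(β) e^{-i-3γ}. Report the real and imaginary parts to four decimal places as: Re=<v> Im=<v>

Axis–angle → zyz. n̂ = (sinθₙcosφₙ, sinθₙsinφₙ, cosθₙ) = (-0.280606, +0.900408, -0.332453), ω = 1.9153.
R = I cosω + sinω [n̂]ₓ + (1−cosω) n̂n̂ᵀ gives
  R = [-0.232397, -0.025071, +0.972298; -0.650910, +0.746815, -0.136323; -0.722709, -0.664559, -0.189877]
β = atan2(√(R₁₃²+R₂₃²), R₃₃) = 1.761833; α = atan2(R₂₃, R₁₃) mod 2π = 6.143887; γ = atan2(R₃₂, −R₃₁) mod 2π = 5.539679
First d^4_{4,-3}(β=1.7618), then the phase factors e^{-i(4)α} and e^{-i(-3)γ}:
Half-angle: c=0.636445, s=0.771322. N=√(40320·1·1·5040)=14255.272709
k∈{0} keeps every argument non-negative
  k=0: (−1)^7·14255.2727/(5040)·0.6364^1·0.7713^7 = -0.292387
d^4_{4,-3}(1.7618) = -0.292387
D = (+0.848742+0.528808i)·(-0.292387)·(-0.612897-0.790163i) = +0.029925+0.290851i

Re=0.0299 Im=0.2909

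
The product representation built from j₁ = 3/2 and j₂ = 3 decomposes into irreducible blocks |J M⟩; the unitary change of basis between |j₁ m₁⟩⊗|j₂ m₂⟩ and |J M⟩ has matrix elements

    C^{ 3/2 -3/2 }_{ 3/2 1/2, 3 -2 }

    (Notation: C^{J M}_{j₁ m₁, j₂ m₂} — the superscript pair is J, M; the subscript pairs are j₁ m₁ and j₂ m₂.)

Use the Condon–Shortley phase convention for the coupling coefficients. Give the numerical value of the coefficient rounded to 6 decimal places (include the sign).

-0.534522  (= −√(2/7))

√[4·3!0!3!/7! · 2!1!1!5!0!3!] = √(288/7)
  +(−1)^1/∏(1,2,0,0,0,3)! = -1/12  (running -1/12)
⟨..|..⟩ = √(288/7)·(-1/12) = -0.534522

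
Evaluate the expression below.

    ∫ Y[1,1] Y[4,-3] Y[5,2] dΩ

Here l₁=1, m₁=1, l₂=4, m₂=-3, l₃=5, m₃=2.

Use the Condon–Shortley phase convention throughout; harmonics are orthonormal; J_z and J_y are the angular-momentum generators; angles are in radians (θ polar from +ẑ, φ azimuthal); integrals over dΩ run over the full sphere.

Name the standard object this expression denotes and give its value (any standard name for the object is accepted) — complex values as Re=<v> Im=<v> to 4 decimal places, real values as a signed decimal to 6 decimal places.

Gaunt coefficient, +0.085055

This is a Gaunt coefficient — the integral of a triple product of spherical harmonics over the sphere.
Rules hold: Σm=0, L=10 even, 3≤5≤5.
N = 3·9·11 = 297
Δ = 0!·2!·8!/11! = 1/495
Racah Σ t=0..0: t=0:+1/576 = 1/576
⇒ 3j(1 4 5; 0 0 0)² = 5/99, sgn -1
Racah Σ t=0..0: t=0:+1/10080 = 1/10080
⇒ 3j(1 4 5; 1 -3 2)² = 1/165, sgn -1
4πI² = N·(3j₀)²·(3jₘ)² = 1/11
I = +1·√(0.0909091/4π) = 0.08505478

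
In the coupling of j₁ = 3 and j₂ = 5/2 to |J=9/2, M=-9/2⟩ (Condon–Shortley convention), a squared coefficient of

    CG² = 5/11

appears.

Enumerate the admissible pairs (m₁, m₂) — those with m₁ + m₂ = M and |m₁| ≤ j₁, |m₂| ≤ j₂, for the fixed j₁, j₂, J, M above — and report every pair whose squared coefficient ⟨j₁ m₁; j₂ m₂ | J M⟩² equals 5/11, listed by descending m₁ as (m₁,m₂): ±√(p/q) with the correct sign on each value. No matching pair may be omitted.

Admissible pairs with m₁+m₂ = M = -9/2: (-3,-3/2), (-2,-5/2)
  (m₁,m₂)=(-2,-5/2): CG² = 5/11, CG = +√(5/11)   ← matches the target
  (m₁,m₂)=(-3,-3/2): CG² = 6/11, CG = −√(6/11)
Pairs with CG² = 5/11: (-2,-5/2): +√(5/11)

(-2,-5/2): +√(5/11)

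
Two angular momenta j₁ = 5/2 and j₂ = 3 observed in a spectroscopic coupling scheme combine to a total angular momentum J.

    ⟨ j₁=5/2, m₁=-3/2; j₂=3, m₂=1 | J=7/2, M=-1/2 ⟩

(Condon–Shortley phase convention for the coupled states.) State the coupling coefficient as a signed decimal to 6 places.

j₁+j₂−J=2  J+j₁−j₂=3  J−j₁+j₂=4  j₁+j₂+J+1=10
(j₁±m₁, j₂±m₂, J±M) = (1,4,4,2,3,4)
P² = 18432/175
sum k=1..2:
  [1] −1/36 = -1/36
  [2] +1/16 = 1/16
S = 5/144
C² = P²·S² = 8/63 ; C = +0.356348

+0.356348  (= +√(8/63))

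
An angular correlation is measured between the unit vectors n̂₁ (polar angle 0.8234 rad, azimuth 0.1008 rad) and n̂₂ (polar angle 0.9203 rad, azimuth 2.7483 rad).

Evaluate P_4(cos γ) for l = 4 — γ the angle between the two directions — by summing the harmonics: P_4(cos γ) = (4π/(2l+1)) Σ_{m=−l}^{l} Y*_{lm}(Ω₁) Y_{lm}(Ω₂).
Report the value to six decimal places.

0.336283

Expand P_4 via completeness: Σ_{m} conj(Y_{4,m}) at Ω₁ times Y_{4,m} at Ω₂ —
  m=-4: Y*=+0.117802+0.050251i  Y=-0.000421+0.177469i  product -0.008968+0.020885i
  m=-3: Y*=+0.320473+0.099977i  Y=-0.145551-0.353169i  product -0.011336-0.127733i
  m=-2: Y*=+0.393936+0.080511i  Y=+0.234467+0.235025i  product +0.073443+0.111462i
  m=-1: Y*=+0.054968+0.005560i  Y=+0.091160+0.037823i  product +0.004801+0.002586i
  m=+0: Y*=-0.358547-0.000000i  Y=-0.348533+0.000000i  product +0.124966+0.000000i
  m=+1: Y*=-0.054968+0.005560i  Y=-0.091160+0.037823i  product +0.004801-0.002586i
  m=+2: Y*=+0.393936-0.080511i  Y=+0.234467-0.235025i  product +0.073443-0.111462i
  m=+3: Y*=-0.320473+0.099977i  Y=+0.145551-0.353169i  product -0.011336+0.127733i
  m=+4: Y*=+0.117802-0.050251i  Y=-0.000421-0.177469i  product -0.008968-0.020885i
Σ over m = +0.240845+0.000000i; ×(4π/9) → +0.336283+0.000000i. Real part: 0.336283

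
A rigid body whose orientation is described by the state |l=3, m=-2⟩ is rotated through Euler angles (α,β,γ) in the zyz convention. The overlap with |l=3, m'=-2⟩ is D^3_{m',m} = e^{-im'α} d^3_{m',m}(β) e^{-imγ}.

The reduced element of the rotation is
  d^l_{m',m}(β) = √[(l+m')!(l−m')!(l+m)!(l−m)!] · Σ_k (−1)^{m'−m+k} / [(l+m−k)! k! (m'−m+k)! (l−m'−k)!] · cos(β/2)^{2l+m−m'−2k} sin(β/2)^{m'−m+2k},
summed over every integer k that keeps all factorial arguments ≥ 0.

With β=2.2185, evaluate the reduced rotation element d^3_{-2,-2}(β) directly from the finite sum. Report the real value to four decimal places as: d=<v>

d=-0.1499

d^3_{-2,-2}(β=2.2185) via the finite sum:
c=cos(2.218500/2)=0.445333, s=sin(2.218500/2)=0.895365; N=√[1·120·1·120]=120.000000
k: max(0,(-2)−(-2))=0 … min(3+(-2),3−(-2))=1
  k=0: (−1)^0·120.0000/(120)·0.4453^6·0.8954^0 = +0.007800
  k=1: (−1)^1·120.0000/(24)·0.4453^4·0.8954^2 = -0.157656
d^3_{-2,-2}(2.2185) = +0.007800 -0.157656 = -0.149856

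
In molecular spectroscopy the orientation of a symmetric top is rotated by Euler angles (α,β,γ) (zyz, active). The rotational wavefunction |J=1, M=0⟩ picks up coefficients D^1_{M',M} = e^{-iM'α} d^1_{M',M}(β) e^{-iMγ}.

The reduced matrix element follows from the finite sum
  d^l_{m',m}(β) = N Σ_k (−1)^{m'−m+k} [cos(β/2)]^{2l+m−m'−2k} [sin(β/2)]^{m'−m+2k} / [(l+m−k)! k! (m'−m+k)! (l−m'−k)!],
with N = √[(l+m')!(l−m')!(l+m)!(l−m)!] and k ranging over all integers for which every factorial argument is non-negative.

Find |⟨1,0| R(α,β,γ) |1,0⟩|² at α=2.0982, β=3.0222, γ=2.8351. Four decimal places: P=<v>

Split into d^1_{0,0}(β=3.0222) × two z-phases.
With c≡cos(β/2)=0.059661 and s≡sin(β/2)=0.998219, N=[1·1·1·1]^{1/2}=1.000000
k: max(0,(0)−(0))=0 … min(1+(0),1−(0))=1
  k=0: (−1)^0·1.0000/(1)·0.0597^2·0.9982^0 = +0.003559
  k=1: (−1)^1·1.0000/(1)·0.0597^0·0.9982^2 = -0.996441
d^1_{0,0}(3.0222) = +0.003559 -0.996441 = -0.992881
|D^1_{0,0}|² = |d^1_{0,0}(β)|² = (-0.992881)² = 0.985813 (the z-rotation phases have unit modulus)

P=0.9858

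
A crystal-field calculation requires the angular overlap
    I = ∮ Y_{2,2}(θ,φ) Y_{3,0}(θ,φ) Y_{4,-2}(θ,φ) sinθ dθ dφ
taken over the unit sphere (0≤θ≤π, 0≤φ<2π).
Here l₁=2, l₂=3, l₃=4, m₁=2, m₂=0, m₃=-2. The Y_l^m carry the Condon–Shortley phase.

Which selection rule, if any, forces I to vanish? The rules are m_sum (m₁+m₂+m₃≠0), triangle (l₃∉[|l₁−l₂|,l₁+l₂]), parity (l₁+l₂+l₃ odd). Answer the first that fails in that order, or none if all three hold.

azimuthal sum: 2 + 0 − 2 = 0  ✓
1 ≤ 4 ≤ 5 (triangle on l)  ✓
L = 2 + 3 + 4 = 9 (odd)  ✗

parity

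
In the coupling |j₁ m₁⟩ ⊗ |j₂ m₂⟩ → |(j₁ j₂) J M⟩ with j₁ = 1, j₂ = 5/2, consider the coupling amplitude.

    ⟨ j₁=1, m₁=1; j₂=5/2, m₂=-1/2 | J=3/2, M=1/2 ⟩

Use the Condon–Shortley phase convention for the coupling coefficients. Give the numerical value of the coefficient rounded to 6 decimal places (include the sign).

triangle: 2!·0!·3!/6! = 12/720
(j±m)!: 2!·0!·2!·3!·2!·1! = 48
prefactor² = (2J+1)·Δ·N² = 16/5
  k=0: +1/(0!·2!·0!·2!·0!·1!) = 1/4
Σ = 1/4  ⇒  CG² = 16/5·(1/4)² = 1/5
CG = +√(1/5) = +0.447214

+0.447214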